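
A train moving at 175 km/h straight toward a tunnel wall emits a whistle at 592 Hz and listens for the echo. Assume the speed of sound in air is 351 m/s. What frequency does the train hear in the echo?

175 km/h = 48.61 m/s.
The tunnel wall receives the sound from a moving source: f₁ = f₀ · v/(v − v_e) = 592 × 351/302.39 ≈ 687 Hz.
On the return leg the train is a moving observer: f₂ = f₁ · (v + v_e)/v = 687 × 399.61/351 ≈ 782 Hz.

782 Hz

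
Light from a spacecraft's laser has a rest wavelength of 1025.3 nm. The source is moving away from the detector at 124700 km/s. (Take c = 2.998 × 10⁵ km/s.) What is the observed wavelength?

β = v/c = 124700/299800 = 0.4159.
Relativistic Doppler for wavelength: λ' = λ₀ · √((1 + β)/(1 − β)).
λ' = 1025.3 × √(1.4159/0.5841) = 1025.3 × 1.55703 ≈ 1596.4 nm.

1596.4 nm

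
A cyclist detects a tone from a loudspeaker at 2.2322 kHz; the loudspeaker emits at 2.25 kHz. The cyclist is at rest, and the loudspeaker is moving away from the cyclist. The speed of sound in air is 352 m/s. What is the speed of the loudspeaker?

f' = f · v/(v + v_s) ⇒ v_s = v · |1 − f/f'|.
v_s = 352 × |1 − 2.25/2.2322| = 352 × 0.007974 ≈ 2.81 m/s.

2.81 m/s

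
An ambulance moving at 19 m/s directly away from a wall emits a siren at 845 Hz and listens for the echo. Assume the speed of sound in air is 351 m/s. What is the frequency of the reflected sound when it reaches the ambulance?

The wall receives the sound from a moving source: f₁ = f₀ · v/(v + v_e) = 845 × 351/370 ≈ 802 Hz.
On the return leg the ambulance is a moving observer: f₂ = f₁ · (v − v_e)/v = 802 × 332/351 ≈ 758 Hz.

758 Hz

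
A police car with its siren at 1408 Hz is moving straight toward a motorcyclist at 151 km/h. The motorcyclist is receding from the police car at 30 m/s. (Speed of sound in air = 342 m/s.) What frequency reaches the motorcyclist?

1464 Hz

151 km/h = 41.94 m/s.
Both move, so f' = f · (v − v_o)/(v − v_s).
f' = 1408 × (342 − 30)/(342 − 41.94) = 1408 × 312/300.06 ≈ 1464 Hz.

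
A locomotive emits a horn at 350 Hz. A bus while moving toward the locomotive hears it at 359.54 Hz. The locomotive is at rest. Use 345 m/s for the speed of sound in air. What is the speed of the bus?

f' = f · (v + v_o)/v ⇒ v_o = v · |f'/f − 1|.
v_o = 345 × |359.54/350 − 1| = 345 × 0.02726 ≈ 9.4 m/s.

9.4 m/s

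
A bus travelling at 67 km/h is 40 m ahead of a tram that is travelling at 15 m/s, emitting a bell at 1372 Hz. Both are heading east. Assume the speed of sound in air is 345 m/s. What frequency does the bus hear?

67 km/h = 18.61 m/s.
The bus is ahead, so the tram is moving toward it while the bus is moving away from the tram.
General Doppler shift: f' = f · (v − v_o)/(v − v_s).
f' = 1372 × (345 − 18.61)/(345 − 15) = 1372 × 326.39/330 ≈ 1357 Hz.

1357 Hz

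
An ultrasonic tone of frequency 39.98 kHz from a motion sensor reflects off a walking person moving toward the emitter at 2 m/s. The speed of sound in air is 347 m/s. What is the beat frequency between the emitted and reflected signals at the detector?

464 Hz

The walking person first receives the wave as a moving observer: f₁ = f₀ · (v + u)/v = 39.98 × (347 + 2)/347 ≈ 40.210 kHz.
The reflection then acts as a moving source: f₂ = f₁ · v/(v − u) ≈ 40.444 kHz.
Beat frequency (with f₀ = 39980 Hz): |f₂ − f₀| = 2u·f₀/(v − u) = 2 × 2 × 39980/345 ≈ 464 Hz.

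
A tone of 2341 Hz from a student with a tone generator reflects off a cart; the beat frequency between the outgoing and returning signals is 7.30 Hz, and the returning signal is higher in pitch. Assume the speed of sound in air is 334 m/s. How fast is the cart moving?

0.52 m/s

Double Doppler shift off a moving reflector: f₂ = f₀ · (v + u)/(v − u) (u > 0 toward emitter).
Returning signal is higher, so f₂ = f₀ + Δf = 2341 + 7.3 = 2348.3 Hz.
Rearranging, u = v · (f₂ − f₀)/(f₂ + f₀) = 334 × 7.3/4689.3 ≈ 0.52 m/s.
So the cart is moving at 0.52 m/s toward the emitter.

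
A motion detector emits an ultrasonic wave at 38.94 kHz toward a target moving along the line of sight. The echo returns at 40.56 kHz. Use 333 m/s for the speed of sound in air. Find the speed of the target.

Double Doppler shift off a moving reflector: f₂ = f₀ · (v + u)/(v − u) (u > 0 toward emitter).
Rearranging, u = v · (f₂ − f₀)/(f₂ + f₀) = 333 × 1.62/79.50 ≈ 6.8 m/s.
So the target is moving at 6.8 m/s toward the emitter.

6.8 m/s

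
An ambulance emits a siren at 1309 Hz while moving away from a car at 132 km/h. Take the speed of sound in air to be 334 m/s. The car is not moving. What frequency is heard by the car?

132 km/h = 36.67 m/s.
With the source moving away from a stationary observer, f' = f · v/(v + v_s).
f' = 1309 × 334/(334 + 36.67) = 1309 × 334/370.7 ≈ 1180 Hz.

1180 Hz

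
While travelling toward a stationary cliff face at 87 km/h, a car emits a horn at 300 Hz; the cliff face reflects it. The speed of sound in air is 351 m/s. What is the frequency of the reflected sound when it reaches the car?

87 km/h = 24.17 m/s.
The cliff face receives the sound from a moving source: f₁ = f₀ · v/(v − v_e) = 300 × 351/326.83 ≈ 322 Hz.
On the return leg the car is a moving observer: f₂ = f₁ · (v + v_e)/v = 322 × 375.17/351 ≈ 344 Hz.

344 Hz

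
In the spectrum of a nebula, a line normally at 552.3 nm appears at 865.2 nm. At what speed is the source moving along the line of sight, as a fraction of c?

λ'/λ₀ = 1.5665 > 1 (redshift), so the source is receding.
λ'/λ₀ = √((1 + β)/(1 − β)) for a receding source ⇒ β = (r² − 1)/(r² + 1) with r = λ'/λ₀.
β = (2.4540 − 1)/(2.4540 + 1) ≈ 0.421.

0.421c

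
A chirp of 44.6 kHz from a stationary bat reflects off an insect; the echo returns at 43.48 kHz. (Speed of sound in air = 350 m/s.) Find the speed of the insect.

4.5 m/s

Double Doppler shift off a moving reflector: f₂ = f₀ · (v + u)/(v − u) (u > 0 toward emitter).
Rearranging, u = v · (f₂ − f₀)/(f₂ + f₀) = 350 × -1.12/88.08 ≈ -4.5 m/s.
So the insect is moving at 4.5 m/s away from the emitter.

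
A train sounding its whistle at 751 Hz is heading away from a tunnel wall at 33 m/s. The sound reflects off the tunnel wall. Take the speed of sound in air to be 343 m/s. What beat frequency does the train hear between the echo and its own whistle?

132 Hz

The tunnel wall receives the sound from a moving source: f₁ = f₀ · v/(v + v_e) = 751 × 343/376 ≈ 685.1 Hz.
On the return leg the train is a moving observer: f₂ = f₁ · (v − v_e)/v = 685.1 × 310/343 ≈ 619.2 Hz.
Beat against the emitted tone: |f₂ − f₀| = 2v_e·f₀/(v + v_e) = 2 × 33 × 751/376 ≈ 132 Hz.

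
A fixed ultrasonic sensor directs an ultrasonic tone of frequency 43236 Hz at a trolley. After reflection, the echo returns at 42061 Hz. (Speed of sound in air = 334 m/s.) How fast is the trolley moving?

4.6 m/s

Double Doppler shift off a moving reflector: f₂ = f₀ · (v + u)/(v − u) (u > 0 toward emitter).
Rearranging, u = v · (f₂ − f₀)/(f₂ + f₀) = 334 × -1175/85297 ≈ -4.6 m/s.
So the trolley is moving at 4.6 m/s away from the emitter.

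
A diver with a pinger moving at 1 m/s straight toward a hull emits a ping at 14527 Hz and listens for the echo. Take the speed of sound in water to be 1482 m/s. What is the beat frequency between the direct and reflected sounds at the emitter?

The hull receives the sound from a moving source: f₁ = f₀ · v/(v − v_e) = 14527 × 1482/1481 ≈ 14536.81 Hz.
On the return leg the diver with a pinger is a moving observer: f₂ = f₁ · (v + v_e)/v = 14536.81 × 1483/1482 ≈ 14546.62 Hz.
Equivalently f₂ = f₀ · (v + v_e)/(v − v_e).
Beat against the emitted tone: |f₂ − f₀| = 2v_e·f₀/(v − v_e) = 2 × 1 × 14527/1481 ≈ 19.6 Hz.

19.6 Hz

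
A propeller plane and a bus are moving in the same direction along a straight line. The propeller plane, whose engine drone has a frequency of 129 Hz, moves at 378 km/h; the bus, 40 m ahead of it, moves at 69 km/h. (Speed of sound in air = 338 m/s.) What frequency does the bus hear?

177 Hz

378 km/h = 105 m/s; 69 km/h = 19.17 m/s.
The bus is ahead, so the propeller plane is moving toward it while the bus is moving away from the propeller plane.
General Doppler shift: f' = f · (v − v_o)/(v − v_s).
f' = 129 × (338 − 19.17)/(338 − 105) = 129 × 318.83/233 ≈ 177 Hz.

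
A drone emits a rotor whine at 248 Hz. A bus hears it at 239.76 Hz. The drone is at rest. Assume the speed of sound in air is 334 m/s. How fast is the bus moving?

11.1 m/s

f' < f, so the bus is receding.
f' = f · (v − v_o)/v ⇒ v_o = v · |f'/f − 1|.
v_o = 334 × |239.76/248 − 1| = 334 × 0.03323 ≈ 11.1 m/s.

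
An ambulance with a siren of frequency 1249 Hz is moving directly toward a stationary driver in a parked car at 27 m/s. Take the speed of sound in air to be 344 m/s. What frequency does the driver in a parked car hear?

1355 Hz

With the source moving toward a stationary observer, f' = f · v/(v − v_s).
f' = 1249 × 344/(344 − 27) = 1249 × 344/317 ≈ 1355 Hz.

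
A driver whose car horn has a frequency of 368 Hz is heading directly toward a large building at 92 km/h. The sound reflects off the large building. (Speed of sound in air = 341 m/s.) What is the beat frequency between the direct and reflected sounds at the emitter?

92 km/h = 25.56 m/s.
The large building receives the sound from a moving source: f₁ = f₀ · v/(v − v_e) = 368 × 341/315.44 ≈ 397.8 Hz.
On the return leg the driver is a moving observer: f₂ = f₁ · (v + v_e)/v = 397.8 × 366.56/341 ≈ 427.6 Hz.
Equivalently f₂ = f₀ · (v + v_e)/(v − v_e).
Beat against the emitted tone: |f₂ − f₀| = 2v_e·f₀/(v − v_e) = 2 × 25.56 × 368/315.44 ≈ 59.6 Hz.

59.6 Hz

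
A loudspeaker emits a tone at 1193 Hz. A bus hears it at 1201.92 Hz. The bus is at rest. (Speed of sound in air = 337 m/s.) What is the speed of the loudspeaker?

2.50 m/s

f' > f, so the loudspeaker is approaching.
f' = f · v/(v − v_s) ⇒ v_s = v · |1 − f/f'|.
v_s = 337 × |1 − 1193/1201.92| = 337 × 0.007421 ≈ 2.50 m/s.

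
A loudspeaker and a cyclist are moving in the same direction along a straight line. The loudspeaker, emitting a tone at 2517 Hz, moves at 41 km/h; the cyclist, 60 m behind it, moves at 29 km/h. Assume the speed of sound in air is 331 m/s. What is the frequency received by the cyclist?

2492 Hz

41 km/h = 11.39 m/s; 29 km/h = 8.056 m/s.
The cyclist is behind, so the loudspeaker is moving away from it while the cyclist is moving toward the loudspeaker.
General Doppler shift: f' = f · (v + v_o)/(v + v_s).
f' = 2517 × (331 + 8.056)/(331 + 11.39) = 2517 × 339.06/342.39 ≈ 2492 Hz.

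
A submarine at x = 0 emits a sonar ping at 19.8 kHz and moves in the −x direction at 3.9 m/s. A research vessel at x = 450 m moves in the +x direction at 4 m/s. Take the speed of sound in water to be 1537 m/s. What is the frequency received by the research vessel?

The observer lies on the +x side, so the source is heading away from the observer and the observer is heading away from the source.
General Doppler shift: f' = f · (v − v_o)/(v + v_s).
f' = 19.8 × (1537 − 4)/(1537 + 3.9) = 19.8 × 1533/1540.9 ≈ 19.70 kHz.

19.70 kHz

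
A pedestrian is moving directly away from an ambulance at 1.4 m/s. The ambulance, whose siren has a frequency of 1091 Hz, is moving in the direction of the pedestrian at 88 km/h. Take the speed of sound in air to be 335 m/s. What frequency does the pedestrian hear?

1172 Hz

88 km/h = 24.44 m/s.
General Doppler shift: f' = f · (v − v_o)/(v − v_s).
f' = 1091 × (335 − 1.4)/(335 − 24.44) = 1091 × 333.6/310.56 ≈ 1172 Hz.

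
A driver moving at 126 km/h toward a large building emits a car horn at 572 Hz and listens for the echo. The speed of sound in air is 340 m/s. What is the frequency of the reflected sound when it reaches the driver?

126 km/h = 35 m/s.
The large building receives the sound from a moving source: f₁ = f₀ · v/(v − v_e) = 572 × 340/305 ≈ 638 Hz.
On the return leg the driver is a moving observer: f₂ = f₁ · (v + v_e)/v = 638 × 375/340 ≈ 703 Hz.
Equivalently f₂ = f₀ · (v + v_e)/(v − v_e).

703 Hz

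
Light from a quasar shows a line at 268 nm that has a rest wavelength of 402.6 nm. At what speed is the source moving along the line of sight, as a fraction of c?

λ'/λ₀ = 0.6657 < 1 (blueshift), so the source is approaching.
λ'/λ₀ = √((1 − β)/(1 + β)) for an approaching source ⇒ β = (1 − r²)/(1 + r²) with r = λ'/λ₀.
β = (1 − 0.4431)/(1 + 0.4431) ≈ 0.386.

0.386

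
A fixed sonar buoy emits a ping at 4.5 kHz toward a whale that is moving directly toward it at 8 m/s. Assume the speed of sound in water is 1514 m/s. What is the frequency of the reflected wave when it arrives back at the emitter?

At the whale (a moving observer), f₁ = f₀ · (v + u)/v = 4.5 × 1522/1514 ≈ 4.52 kHz.
On reflection it acts as a source moving toward the stationary detector: f₂ = f₁ · v/(v − u) = 4.52 × 1514/1506 ≈ 4.55 kHz.
Equivalently f₂ = f₀ · (v + u)/(v − u).

4.55 kHz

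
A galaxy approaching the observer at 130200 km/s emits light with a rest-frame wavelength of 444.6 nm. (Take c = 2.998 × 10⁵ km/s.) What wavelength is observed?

β = v/c = 130200/299800 = 0.4343.
Relativistic Doppler for wavelength: λ' = λ₀ · √((1 − β)/(1 + β)).
λ' = 444.6 × √(0.5657/1.4343) = 444.6 × 0.62803 ≈ 279.2 nm.

279.2 nm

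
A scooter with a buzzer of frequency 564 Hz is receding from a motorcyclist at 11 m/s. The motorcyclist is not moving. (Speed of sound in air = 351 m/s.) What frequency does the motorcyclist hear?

547 Hz

Moving source, stationary observer: f' = f · v/(v + v_s) since the source is receding.
f' = 564 × 351/(351 + 11) = 564 × 351/362 ≈ 547 Hz.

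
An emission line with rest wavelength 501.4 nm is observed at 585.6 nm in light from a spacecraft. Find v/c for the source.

λ'/λ₀ = 1.1679 > 1 (redshift), so the source is receding.
λ'/λ₀ = √((1 + β)/(1 − β)) for a receding source ⇒ β = (r² − 1)/(r² + 1) with r = λ'/λ₀.
β = (1.3641 − 1)/(1.3641 + 1) ≈ 0.154.

0.154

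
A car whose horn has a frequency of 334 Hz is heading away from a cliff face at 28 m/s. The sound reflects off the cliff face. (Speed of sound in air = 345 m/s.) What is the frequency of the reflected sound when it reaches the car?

The cliff face receives the sound from a moving source: f₁ = f₀ · v/(v + v_e) = 334 × 345/373 ≈ 309 Hz.
On the return leg the car is a moving observer: f₂ = f₁ · (v − v_e)/v = 309 × 317/345 ≈ 284 Hz.

284 Hz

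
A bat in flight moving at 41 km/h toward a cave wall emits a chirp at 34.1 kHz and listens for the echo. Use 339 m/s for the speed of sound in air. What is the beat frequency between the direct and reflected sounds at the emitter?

2371 Hz

41 km/h = 11.39 m/s.
The cave wall receives the sound from a moving source: f₁ = f₀ · v/(v − v_e) = 34.1 × 339/327.61 ≈ 35.29 kHz.
On the return leg the bat in flight is a moving observer: f₂ = f₁ · (v + v_e)/v = 35.29 × 350.39/339 ≈ 36.47 kHz.
Equivalently f₂ = f₀ · (v + v_e)/(v − v_e).
Beat against the emitted tone (with f₀ = 34100 Hz): |f₂ − f₀| = 2v_e·f₀/(v − v_e) = 2 × 11.39 × 34100/327.61 ≈ 2371 Hz.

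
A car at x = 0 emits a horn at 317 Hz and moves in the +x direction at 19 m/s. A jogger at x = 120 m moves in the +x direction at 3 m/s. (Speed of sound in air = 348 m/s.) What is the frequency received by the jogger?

The observer lies on the +x side, so the source is heading toward the observer and the observer is heading away from the source.
Both move, so f' = f · (v − v_o)/(v − v_s).
f' = 317 × (348 − 3)/(348 − 19) = 317 × 345/329 ≈ 332 Hz.

332 Hz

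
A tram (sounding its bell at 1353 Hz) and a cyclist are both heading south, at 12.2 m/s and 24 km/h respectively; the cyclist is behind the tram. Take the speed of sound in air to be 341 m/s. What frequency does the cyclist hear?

1332 Hz

24 km/h = 6.667 m/s.
The cyclist is behind, so the tram is moving away from it while the cyclist is moving toward the tram.
With source receding and observer approaching, f' = f · (v + v_o)/(v + v_s).
f' = 1353 × (341 + 6.667)/(341 + 12.2) = 1353 × 347.67/353.2 ≈ 1332 Hz.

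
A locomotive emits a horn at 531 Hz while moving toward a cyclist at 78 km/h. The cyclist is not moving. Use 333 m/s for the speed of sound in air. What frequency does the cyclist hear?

568 Hz

78 km/h = 21.67 m/s.
With the source moving toward a stationary observer, f' = f · v/(v − v_s).
f' = 531 × 333/(333 − 21.67) = 531 × 333/311.3 ≈ 568 Hz.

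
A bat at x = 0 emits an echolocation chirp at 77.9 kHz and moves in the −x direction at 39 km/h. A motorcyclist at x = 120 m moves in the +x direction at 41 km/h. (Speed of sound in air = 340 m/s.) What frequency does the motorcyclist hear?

73.0 kHz

39 km/h = 10.83 m/s; 41 km/h = 11.39 m/s.
The observer lies on the +x side, so the source is heading away from the observer and the observer is heading away from the source.
Both move, so f' = f · (v − v_o)/(v + v_s).
f' = 77.9 × (340 − 11.39)/(340 + 10.83) = 77.9 × 328.61/350.83 ≈ 73.0 kHz.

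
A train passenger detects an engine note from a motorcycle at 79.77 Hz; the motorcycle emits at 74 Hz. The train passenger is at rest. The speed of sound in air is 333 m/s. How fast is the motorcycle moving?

f' > f, so the motorcycle is approaching.
f' = f · v/(v − v_s) ⇒ v_s = v · |1 − f/f'|.
v_s = 333 × |1 − 74/79.77| = 333 × 0.07233 ≈ 24.1 m/s.

24.1 m/s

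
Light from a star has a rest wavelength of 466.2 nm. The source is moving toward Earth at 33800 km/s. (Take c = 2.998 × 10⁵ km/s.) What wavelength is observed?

β = v/c = 33800/299800 = 0.1127.
Relativistic Doppler for wavelength: λ' = λ₀ · √((1 − β)/(1 + β)).
λ' = 466.2 × √(0.8873/1.1127) = 466.2 × 0.89295 ≈ 416.3 nm.

416.3 nm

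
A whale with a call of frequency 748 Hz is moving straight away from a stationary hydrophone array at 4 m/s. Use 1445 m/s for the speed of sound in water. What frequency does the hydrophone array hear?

746 Hz

With the source moving away from a stationary observer, f' = f · v/(v + v_s).
f' = 748 × 1445/(1445 + 4) = 748 × 1445/1449 ≈ 746 Hz.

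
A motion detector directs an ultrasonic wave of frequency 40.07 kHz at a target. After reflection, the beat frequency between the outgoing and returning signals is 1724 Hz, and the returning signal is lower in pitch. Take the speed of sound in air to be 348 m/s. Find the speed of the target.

Double Doppler shift off a moving reflector: f₂ = f₀ · (v + u)/(v − u) (u > 0 toward emitter).
Returning signal is lower, so f₂ = f₀ − Δf = 40070 − 1724 = 38346 Hz.
Rearranging, u = v · (f₂ − f₀)/(f₂ + f₀) = 348 × -1724/78416 ≈ -7.7 m/s.
So the target is moving at 7.7 m/s away from the emitter.

7.7 m/s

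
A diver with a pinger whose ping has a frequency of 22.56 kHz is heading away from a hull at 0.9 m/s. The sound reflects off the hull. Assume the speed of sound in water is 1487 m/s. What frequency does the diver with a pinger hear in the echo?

The hull receives the sound from a moving source: f₁ = f₀ · v/(v + v_e) = 22.56 × 1487/1487.9 ≈ 22.5 kHz.
On the return leg the diver with a pinger is a moving observer: f₂ = f₁ · (v − v_e)/v = 22.5 × 1486.1/1487 ≈ 22.5 kHz.
Equivalently f₂ = f₀ · (v − v_e)/(v + v_e).

22.5 kHz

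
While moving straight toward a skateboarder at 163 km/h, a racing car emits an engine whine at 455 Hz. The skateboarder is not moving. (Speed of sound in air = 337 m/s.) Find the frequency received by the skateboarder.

526 Hz

163 km/h = 45.28 m/s.
With the source moving toward a stationary observer, f' = f · v/(v − v_s).
f' = 455 × 337/(337 − 45.28) = 455 × 337/291.7 ≈ 526 Hz.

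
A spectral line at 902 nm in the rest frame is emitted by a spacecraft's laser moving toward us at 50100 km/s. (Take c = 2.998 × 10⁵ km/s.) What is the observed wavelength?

β = v/c = 50100/299800 = 0.1671.
Relativistic Doppler for wavelength: λ' = λ₀ · √((1 − β)/(1 + β)).
λ' = 902 × √(0.8329/1.1671) = 902 × 0.84477 ≈ 762.0 nm.

762.0 nm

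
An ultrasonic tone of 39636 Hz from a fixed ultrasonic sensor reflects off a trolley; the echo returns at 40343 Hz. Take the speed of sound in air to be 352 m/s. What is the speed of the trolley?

Double Doppler shift off a moving reflector: f₂ = f₀ · (v + u)/(v − u) (u > 0 toward emitter).
Rearranging, u = v · (f₂ − f₀)/(f₂ + f₀) = 352 × 707/79979 ≈ 3.1 m/s.
So the trolley is moving at 3.1 m/s toward the emitter.

3.1 m/s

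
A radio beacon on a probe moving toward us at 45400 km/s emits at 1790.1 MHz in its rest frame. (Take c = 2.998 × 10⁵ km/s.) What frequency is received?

2085.2 MHz

β = v/c = 45400/299800 = 0.1514.
Relativistic Doppler for frequency: f' = f₀ · √((1 + β)/(1 − β)).
f' = 1790.1 × √(1.1514/0.8486) = 1790.1 × 1.16487 ≈ 2085.2 MHz.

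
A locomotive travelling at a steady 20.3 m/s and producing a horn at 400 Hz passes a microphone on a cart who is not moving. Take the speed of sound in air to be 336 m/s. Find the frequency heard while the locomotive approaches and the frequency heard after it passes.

Approaching: f₁ = f · v/(v − v_s) = 400 × 336/315.7 ≈ 426 Hz.
Receding: f₂ = f · v/(v + v_s) = 400 × 336/356.3 ≈ 377 Hz.

426 Hz approaching; 377 Hz receding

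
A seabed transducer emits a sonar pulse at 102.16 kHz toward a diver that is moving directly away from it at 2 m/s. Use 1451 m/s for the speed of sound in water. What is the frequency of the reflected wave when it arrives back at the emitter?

101.9 kHz

The diver first receives the wave as a moving observer: f₁ = f₀ · (v − u)/v = 102.16 × (1451 − 2)/1451 ≈ 102.0 kHz.
The reflection then acts as a moving source: f₂ = f₁ · v/(v + u) ≈ 101.9 kHz.
Equivalently f₂ = f₀ · (v − u)/(v + u).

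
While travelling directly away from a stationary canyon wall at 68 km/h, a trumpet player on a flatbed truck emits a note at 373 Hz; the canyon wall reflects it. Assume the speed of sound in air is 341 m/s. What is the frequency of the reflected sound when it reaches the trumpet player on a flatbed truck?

68 km/h = 18.89 m/s.
The canyon wall receives the sound from a moving source: f₁ = f₀ · v/(v + v_e) = 373 × 341/359.89 ≈ 353 Hz.
On the return leg the trumpet player on a flatbed truck is a moving observer: f₂ = f₁ · (v − v_e)/v = 353 × 322.11/341 ≈ 334 Hz.

334 Hz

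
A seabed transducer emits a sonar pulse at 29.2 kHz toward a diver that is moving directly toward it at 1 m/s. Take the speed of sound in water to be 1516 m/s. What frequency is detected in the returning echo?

29.2 kHz

The diver first receives the wave as a moving observer: f₁ = f₀ · (v + u)/v = 29.2 × (1516 + 1)/1516 ≈ 29.2 kHz.
On reflection it acts as a source moving toward the stationary detector: f₂ = f₁ · v/(v − u) = 29.2 × 1516/1515 ≈ 29.2 kHz.
Equivalently f₂ = f₀ · (v + u)/(v − u).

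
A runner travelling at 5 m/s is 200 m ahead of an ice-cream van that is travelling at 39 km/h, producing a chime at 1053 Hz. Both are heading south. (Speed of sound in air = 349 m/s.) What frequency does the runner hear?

1071 Hz

39 km/h = 10.83 m/s.
The runner is ahead, so the ice-cream van is moving toward it while the runner is moving away from the ice-cream van.
With source approaching and observer receding, f' = f · (v − v_o)/(v − v_s).
f' = 1053 × (349 − 5)/(349 − 10.83) = 1053 × 344/338.17 ≈ 1071 Hz.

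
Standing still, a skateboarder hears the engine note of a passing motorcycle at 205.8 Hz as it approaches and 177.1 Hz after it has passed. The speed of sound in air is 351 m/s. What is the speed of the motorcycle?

26 m/s

f₁/f₂ = (v + v_s)/(v − v_s), so v_s = v · (f₁ − f₂)/(f₁ + f₂).
v_s = 351 × (205.8 − 177.1)/(205.8 + 177.1) = 351 × 28.7/382.9 ≈ 26 m/s.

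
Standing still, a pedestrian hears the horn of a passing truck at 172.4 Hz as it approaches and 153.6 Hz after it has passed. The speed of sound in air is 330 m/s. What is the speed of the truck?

19.0 m/s

f₁/f₂ = (v + v_s)/(v − v_s), so v_s = v · (f₁ − f₂)/(f₁ + f₂).
v_s = 330 × (172.4 − 153.6)/(172.4 + 153.6) = 330 × 18.8/326.0 ≈ 19.0 m/s.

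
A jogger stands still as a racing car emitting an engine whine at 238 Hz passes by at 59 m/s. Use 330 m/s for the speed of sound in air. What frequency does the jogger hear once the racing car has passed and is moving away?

202 Hz

Receding: f₂ = f · v/(v + v_s) = 238 × 330/389 ≈ 202 Hz.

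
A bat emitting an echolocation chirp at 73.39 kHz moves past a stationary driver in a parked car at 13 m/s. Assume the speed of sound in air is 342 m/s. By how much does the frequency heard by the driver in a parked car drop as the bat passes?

Approaching: f₁ = f · v/(v − v_s) = 73.39 × 342/329 ≈ 76.29 kHz.
Receding: f₂ = f · v/(v + v_s) = 73.39 × 342/355 ≈ 70.70 kHz.
Drop: f₁ − f₂ = 2f·v·v_s/(v² − v_s²) = 2 × 73.39 × 342 × 13/(342² − 13²) ≈ 5.59 kHz.

5.59 kHz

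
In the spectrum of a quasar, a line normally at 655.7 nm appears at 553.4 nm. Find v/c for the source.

0.168

λ'/λ₀ = 0.8440 < 1 (blueshift), so the source is approaching.
λ'/λ₀ = √((1 − β)/(1 + β)) for an approaching source ⇒ β = (1 − r²)/(1 + r²) with r = λ'/λ₀.
β = (1 − 0.7123)/(1 + 0.7123) ≈ 0.168.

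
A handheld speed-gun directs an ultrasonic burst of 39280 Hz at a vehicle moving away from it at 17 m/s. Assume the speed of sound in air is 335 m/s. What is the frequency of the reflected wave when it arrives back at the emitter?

35486 Hz

At the vehicle (a moving observer), f₁ = f₀ · (v − u)/v = 39280 × 318/335 ≈ 37287 Hz.
On reflection it acts as a source moving away from the stationary detector: f₂ = f₁ · v/(v + u) = 37287 × 335/352 ≈ 35486 Hz.
Equivalently f₂ = f₀ · (v − u)/(v + u).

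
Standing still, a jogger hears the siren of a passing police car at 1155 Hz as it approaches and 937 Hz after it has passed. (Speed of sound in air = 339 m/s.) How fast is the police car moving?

f₁/f₂ = (v + v_s)/(v − v_s), so v_s = v · (f₁ − f₂)/(f₁ + f₂).
v_s = 339 × (1155 − 937)/(1155 + 937) = 339 × 218/2092 ≈ 35 m/s.

35 m/s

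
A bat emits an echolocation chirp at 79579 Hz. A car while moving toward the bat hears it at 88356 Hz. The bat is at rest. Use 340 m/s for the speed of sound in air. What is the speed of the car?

37 m/s

f' = f · (v + v_o)/v ⇒ v_o = v · |f'/f − 1|.
v_o = 340 × |88356/79579 − 1| = 340 × 0.1103 ≈ 37 m/s.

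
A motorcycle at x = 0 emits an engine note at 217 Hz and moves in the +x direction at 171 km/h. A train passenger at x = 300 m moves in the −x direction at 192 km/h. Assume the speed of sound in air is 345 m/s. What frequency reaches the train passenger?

291 Hz

171 km/h = 47.5 m/s; 192 km/h = 53.33 m/s.
The observer lies on the +x side, so the source is heading toward the observer and the observer is heading toward the source.
Both move, so f' = f · (v + v_o)/(v − v_s).
f' = 217 × (345 + 53.33)/(345 − 47.5) = 217 × 398.33/297.5 ≈ 291 Hz.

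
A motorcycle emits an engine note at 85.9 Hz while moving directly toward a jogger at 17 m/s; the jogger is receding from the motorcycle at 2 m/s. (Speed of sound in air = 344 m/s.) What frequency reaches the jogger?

90 Hz

General Doppler shift: f' = f · (v − v_o)/(v − v_s).
f' = 85.9 × (344 − 2)/(344 − 17) = 85.9 × 342/327 ≈ 90 Hz.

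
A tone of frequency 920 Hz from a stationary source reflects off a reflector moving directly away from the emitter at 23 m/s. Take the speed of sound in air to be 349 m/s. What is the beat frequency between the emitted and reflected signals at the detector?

114 Hz

The reflector first receives the wave as a moving observer: f₁ = f₀ · (v − u)/v = 920 × (349 − 23)/349 ≈ 859.4 Hz.
On reflection it acts as a source moving away from the stationary detector: f₂ = f₁ · v/(v + u) = 859.4 × 349/372 ≈ 806.2 Hz.
Beat frequency: |f₂ − f₀| = 2u·f₀/(v + u) = 2 × 23 × 920/372 ≈ 114 Hz.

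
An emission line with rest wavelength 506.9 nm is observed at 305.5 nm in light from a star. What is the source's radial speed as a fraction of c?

λ'/λ₀ = 0.6027 < 1 (blueshift), so the source is approaching.
λ'/λ₀ = √((1 − β)/(1 + β)) for an approaching source ⇒ β = (1 − r²)/(1 + r²) with r = λ'/λ₀.
β = (1 − 0.3632)/(1 + 0.3632) ≈ 0.467.

0.467c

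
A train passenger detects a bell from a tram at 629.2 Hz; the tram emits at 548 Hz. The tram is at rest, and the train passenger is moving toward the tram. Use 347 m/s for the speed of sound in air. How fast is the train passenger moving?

51 m/s

f' = f · (v + v_o)/v ⇒ v_o = v · |f'/f − 1|.
v_o = 347 × |629.2/548 − 1| = 347 × 0.1482 ≈ 51 m/s.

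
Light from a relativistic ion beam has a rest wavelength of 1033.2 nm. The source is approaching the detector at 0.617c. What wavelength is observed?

Relativistic Doppler for wavelength: λ' = λ₀ · √((1 − β)/(1 + β)).
λ' = 1033.2 × √(0.3830/1.6170) = 1033.2 × 0.48668 ≈ 502.8 nm.

502.8 nm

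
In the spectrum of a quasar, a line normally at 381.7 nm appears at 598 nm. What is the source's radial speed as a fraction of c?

0.421c

λ'/λ₀ = 1.5667 > 1 (redshift), so the source is receding.
λ'/λ₀ = √((1 + β)/(1 − β)) for a receding source ⇒ β = (r² − 1)/(r² + 1) with r = λ'/λ₀.
β = (2.4545 − 1)/(2.4545 + 1) ≈ 0.421.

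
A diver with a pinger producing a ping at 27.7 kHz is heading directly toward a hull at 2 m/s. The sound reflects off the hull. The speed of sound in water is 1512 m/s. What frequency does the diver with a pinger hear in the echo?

The hull receives the sound from a moving source: f₁ = f₀ · v/(v − v_e) = 27.7 × 1512/1510 ≈ 27.7 kHz.
On the return leg the diver with a pinger is a moving observer: f₂ = f₁ · (v + v_e)/v = 27.7 × 1514/1512 ≈ 27.8 kHz.
Equivalently f₂ = f₀ · (v + v_e)/(v − v_e).

27.8 kHz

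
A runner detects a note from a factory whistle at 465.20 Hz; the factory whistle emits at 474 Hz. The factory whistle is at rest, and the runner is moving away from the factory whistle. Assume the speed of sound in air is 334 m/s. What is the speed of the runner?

6.2 m/s

f' = f · (v − v_o)/v ⇒ v_o = v · |f'/f − 1|.
v_o = 334 × |465.20/474 − 1| = 334 × 0.01857 ≈ 6.2 m/s.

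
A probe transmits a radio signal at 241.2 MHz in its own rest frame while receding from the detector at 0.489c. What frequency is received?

Relativistic Doppler for frequency: f' = f₀ · √((1 − β)/(1 + β)).
f' = 241.2 × √(0.5110/1.4890) = 241.2 × 0.58582 ≈ 141.3 MHz.

141.3 MHz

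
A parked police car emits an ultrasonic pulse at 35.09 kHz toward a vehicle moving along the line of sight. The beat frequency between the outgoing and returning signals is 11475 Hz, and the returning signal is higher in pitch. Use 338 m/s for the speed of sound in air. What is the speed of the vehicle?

Double Doppler shift off a moving reflector: f₂ = f₀ · (v + u)/(v − u) (u > 0 toward emitter).
Returning signal is higher, so f₂ = f₀ + Δf = 35090 + 11475 = 46565 Hz.
Rearranging, u = v · (f₂ − f₀)/(f₂ + f₀) = 338 × 11475/81655 ≈ 47 m/s.
So the vehicle is moving at 47 m/s toward the emitter.

47 m/s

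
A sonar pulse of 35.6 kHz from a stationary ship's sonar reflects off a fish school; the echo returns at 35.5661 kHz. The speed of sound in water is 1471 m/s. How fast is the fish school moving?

Double Doppler shift off a moving reflector: f₂ = f₀ · (v + u)/(v − u) (u > 0 toward emitter).
Rearranging, u = v · (f₂ − f₀)/(f₂ + f₀) = 1471 × -0.0339/71.1661 ≈ -0.70 m/s.
So the fish school is moving at 0.70 m/s away from the emitter.

0.70 m/s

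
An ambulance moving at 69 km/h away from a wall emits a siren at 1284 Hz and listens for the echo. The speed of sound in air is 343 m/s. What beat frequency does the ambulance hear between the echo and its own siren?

69 km/h = 19.17 m/s.
The wall receives the sound from a moving source: f₁ = f₀ · v/(v + v_e) = 1284 × 343/362.17 ≈ 1216.0 Hz.
On the return leg the ambulance is a moving observer: f₂ = f₁ · (v − v_e)/v = 1216.0 × 323.83/343 ≈ 1148.1 Hz.
Equivalently f₂ = f₀ · (v − v_e)/(v + v_e).
Beat against the emitted tone: |f₂ − f₀| = 2v_e·f₀/(v + v_e) = 2 × 19.17 × 1284/362.17 ≈ 136 Hz.

136 Hz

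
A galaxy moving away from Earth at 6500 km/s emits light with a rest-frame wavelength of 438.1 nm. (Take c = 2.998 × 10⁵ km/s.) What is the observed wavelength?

β = v/c = 6500/299800 = 0.0217.
Relativistic Doppler for wavelength: λ' = λ₀ · √((1 + β)/(1 − β)).
λ' = 438.1 × √(1.0217/0.9783) = 438.1 × 1.02192 ≈ 447.7 nm.

447.7 nm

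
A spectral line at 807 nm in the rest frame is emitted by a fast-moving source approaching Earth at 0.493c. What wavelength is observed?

470.3 nm

Relativistic Doppler for wavelength: λ' = λ₀ · √((1 − β)/(1 + β)).
λ' = 807 × √(0.5070/1.4930) = 807 × 0.58274 ≈ 470.3 nm.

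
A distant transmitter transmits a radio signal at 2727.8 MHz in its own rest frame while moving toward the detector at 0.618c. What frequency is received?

5614.0 MHz

Relativistic Doppler for frequency: f' = f₀ · √((1 + β)/(1 − β)).
f' = 2727.8 × √(1.6180/0.3820) = 2727.8 × 2.05806 ≈ 5614.0 MHz.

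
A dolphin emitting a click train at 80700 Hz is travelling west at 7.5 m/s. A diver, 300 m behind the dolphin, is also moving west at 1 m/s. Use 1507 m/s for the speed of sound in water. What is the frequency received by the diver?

80354 Hz

The diver is behind, so the dolphin is moving away from it while the diver is moving toward the dolphin.
Both move, so f' = f · (v + v_o)/(v + v_s).
f' = 80700 × (1507 + 1)/(1507 + 7.5) = 80700 × 1508/1514.5 ≈ 80354 Hz.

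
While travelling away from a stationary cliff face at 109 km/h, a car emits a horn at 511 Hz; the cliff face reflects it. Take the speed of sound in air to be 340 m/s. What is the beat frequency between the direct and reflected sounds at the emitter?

84 Hz

109 km/h = 30.28 m/s.
The cliff face receives the sound from a moving source: f₁ = f₀ · v/(v + v_e) = 511 × 340/370.28 ≈ 469.2 Hz.
On the return leg the car is a moving observer: f₂ = f₁ · (v − v_e)/v = 469.2 × 309.72/340 ≈ 427.4 Hz.
Beat against the emitted tone: |f₂ − f₀| = 2v_e·f₀/(v + v_e) = 2 × 30.28 × 511/370.28 ≈ 84 Hz.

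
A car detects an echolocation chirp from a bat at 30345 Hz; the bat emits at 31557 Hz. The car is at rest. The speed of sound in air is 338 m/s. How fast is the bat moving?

13.5 m/s

f' < f, so the bat is receding.
f' = f · v/(v + v_s) ⇒ v_s = v · |1 − f/f'|.
v_s = 338 × |1 − 31557/30345| = 338 × 0.03994 ≈ 13.5 m/s.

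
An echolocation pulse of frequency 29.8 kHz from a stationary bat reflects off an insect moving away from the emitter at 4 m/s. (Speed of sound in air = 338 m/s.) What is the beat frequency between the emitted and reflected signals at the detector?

The insect first receives the wave as a moving observer: f₁ = f₀ · (v − u)/v = 29.8 × (338 − 4)/338 ≈ 29.447 kHz.
On reflection it acts as a source moving away from the stationary detector: f₂ = f₁ · v/(v + u) = 29.447 × 338/342 ≈ 29.103 kHz.
Beat frequency (with f₀ = 29800 Hz): |f₂ − f₀| = 2u·f₀/(v + u) = 2 × 4 × 29800/342 ≈ 697 Hz.

697 Hz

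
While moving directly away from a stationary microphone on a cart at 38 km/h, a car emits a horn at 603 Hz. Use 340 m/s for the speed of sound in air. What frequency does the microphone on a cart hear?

38 km/h = 10.56 m/s.
Only the source moves, away from the listener, so f' = f · v/(v + v_s).
f' = 603 × 340/(340 + 10.56) = 603 × 340/350.6 ≈ 585 Hz.

585 Hz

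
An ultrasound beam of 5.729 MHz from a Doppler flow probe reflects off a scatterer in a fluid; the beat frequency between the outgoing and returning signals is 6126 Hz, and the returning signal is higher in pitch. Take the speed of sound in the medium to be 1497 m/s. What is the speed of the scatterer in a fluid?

Double Doppler shift off a moving reflector: f₂ = f₀ · (v + u)/(v − u) (u > 0 toward emitter).
Returning signal is higher, so f₂ = f₀ + Δf = 5729000 + 6126 = 5735126 Hz.
Rearranging, u = v · (f₂ − f₀)/(f₂ + f₀) = 1497 × 6126/11464126 ≈ 0.80 m/s.
So the scatterer in a fluid is moving at 0.80 m/s toward the emitter.

0.80 m/s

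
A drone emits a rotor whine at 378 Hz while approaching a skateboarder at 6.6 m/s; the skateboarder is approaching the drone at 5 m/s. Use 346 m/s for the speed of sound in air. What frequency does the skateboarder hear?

General Doppler shift: f' = f · (v + v_o)/(v − v_s).
f' = 378 × (346 + 5)/(346 − 6.6) = 378 × 351/339.4 ≈ 391 Hz.

391 Hz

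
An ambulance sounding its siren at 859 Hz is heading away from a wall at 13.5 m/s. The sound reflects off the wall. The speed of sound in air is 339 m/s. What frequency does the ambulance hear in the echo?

793 Hz

The wall receives the sound from a moving source: f₁ = f₀ · v/(v + v_e) = 859 × 339/352.5 ≈ 826 Hz.
On the return leg the ambulance is a moving observer: f₂ = f₁ · (v − v_e)/v = 826 × 325.5/339 ≈ 793 Hz.
Equivalently f₂ = f₀ · (v − v_e)/(v + v_e).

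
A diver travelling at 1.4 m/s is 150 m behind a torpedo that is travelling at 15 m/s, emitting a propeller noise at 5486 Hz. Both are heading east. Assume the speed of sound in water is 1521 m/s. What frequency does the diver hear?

The diver is behind, so the torpedo is moving away from it while the diver is moving toward the torpedo.
With source receding and observer approaching, f' = f · (v + v_o)/(v + v_s).
f' = 5486 × (1521 + 1.4)/(1521 + 15) = 5486 × 1522.4/1536 ≈ 5437 Hz.

5437 Hz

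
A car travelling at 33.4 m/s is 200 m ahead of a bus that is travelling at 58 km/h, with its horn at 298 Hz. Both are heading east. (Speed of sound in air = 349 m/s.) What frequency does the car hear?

283 Hz

58 km/h = 16.11 m/s.
The car is ahead, so the bus is moving toward it while the car is moving away from the bus.
General Doppler shift: f' = f · (v − v_o)/(v − v_s).
f' = 298 × (349 − 33.4)/(349 − 16.11) = 298 × 315.6/332.89 ≈ 283 Hz.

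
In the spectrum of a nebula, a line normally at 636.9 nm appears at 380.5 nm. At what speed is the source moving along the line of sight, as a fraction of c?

0.474c

λ'/λ₀ = 0.5974 < 1 (blueshift), so the source is approaching.
λ'/λ₀ = √((1 − β)/(1 + β)) for an approaching source ⇒ β = (1 − r²)/(1 + r²) with r = λ'/λ₀.
β = (1 − 0.3569)/(1 + 0.3569) ≈ 0.474.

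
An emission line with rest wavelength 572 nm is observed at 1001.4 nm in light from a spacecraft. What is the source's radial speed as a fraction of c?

λ'/λ₀ = 1.7507 > 1 (redshift), so the source is receding.
λ'/λ₀ = √((1 + β)/(1 − β)) for a receding source ⇒ β = (r² − 1)/(r² + 1) with r = λ'/λ₀.
β = (3.0649 − 1)/(3.0649 + 1) ≈ 0.508.

0.508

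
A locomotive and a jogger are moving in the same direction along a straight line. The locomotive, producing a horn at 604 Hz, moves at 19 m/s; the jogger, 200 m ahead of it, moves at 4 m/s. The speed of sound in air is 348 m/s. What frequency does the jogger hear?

The jogger is ahead, so the locomotive is moving toward it while the jogger is moving away from the locomotive.
General Doppler shift: f' = f · (v − v_o)/(v − v_s).
f' = 604 × (348 − 4)/(348 − 19) = 604 × 344/329 ≈ 632 Hz.

632 Hz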